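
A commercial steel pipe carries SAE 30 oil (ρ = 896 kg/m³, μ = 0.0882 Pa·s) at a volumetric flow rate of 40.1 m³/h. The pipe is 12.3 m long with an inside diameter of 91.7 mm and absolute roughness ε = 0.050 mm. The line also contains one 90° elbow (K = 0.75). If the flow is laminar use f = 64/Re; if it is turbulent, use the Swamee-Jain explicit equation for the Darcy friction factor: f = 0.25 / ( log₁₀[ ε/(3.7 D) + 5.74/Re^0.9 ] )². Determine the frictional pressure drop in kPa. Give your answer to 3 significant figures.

Q = 40.1 m³/h = 40.1/3600 = 0.01114 m³/s.
Cross-sectional area A = πD²/4 = π(0.0917)²/4 = 0.006604 m²; mean velocity V = Q/A = 0.01114/0.006604 = 1.687 m/s.
Reynolds number Re = ρVD/μ = 896 · 1.687 · 0.0917 / 0.0882 = 1571.
Re < 2300 → laminar flow, so f = 64/Re = 64/1571 = 0.04073 (the turbulent correlation is not needed).
Total minor-loss coefficient ΣK = 1·0.75 = 0.75.
ΔP = [f·L/D + ΣK]·(ρV²/2) = [0.04073·12.3/0.0917 + 0.75]·(896·1.687²/2) = [5.464 + 0.75]·1274 = 7919 Pa.
ΔP = 7919 Pa = 7.92 kPa.

ΔP ≈ 7.92 kPa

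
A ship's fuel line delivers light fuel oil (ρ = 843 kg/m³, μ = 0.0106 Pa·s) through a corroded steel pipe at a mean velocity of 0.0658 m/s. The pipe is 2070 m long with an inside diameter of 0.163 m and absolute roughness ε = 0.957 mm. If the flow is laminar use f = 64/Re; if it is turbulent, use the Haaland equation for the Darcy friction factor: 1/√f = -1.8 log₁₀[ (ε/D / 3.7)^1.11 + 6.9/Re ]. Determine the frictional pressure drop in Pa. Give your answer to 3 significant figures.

ΔP ≈ 1740 Pa

Reynolds number Re = ρVD/μ = 843 · 0.0658 · 0.163 / 0.0106 = 853.
Re < 2300 → laminar flow, so f = 64/Re = 64/853 = 0.07503 (the turbulent correlation is not needed).
Darcy-Weisbach: ΔP = f(L/D)(ρV²/2) = 0.07503·(2070/0.163)·(843·0.0658²/2) = 0.07503·1.27e+04·1.825 = 1739 Pa.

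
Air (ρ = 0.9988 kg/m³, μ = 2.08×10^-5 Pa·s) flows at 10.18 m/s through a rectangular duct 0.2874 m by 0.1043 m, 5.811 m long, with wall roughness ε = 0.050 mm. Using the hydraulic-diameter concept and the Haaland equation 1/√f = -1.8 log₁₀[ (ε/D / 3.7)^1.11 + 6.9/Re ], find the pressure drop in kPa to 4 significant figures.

ΔP ≈ 0.03973 kPa

Hydraulic diameter D_h = 4A/P = 4·(0.2874·0.1043)/(2·(0.2874+0.1043)) = 0.1199/0.7834 = 0.1531 m.
Re = ρVD_h/μ = 0.9988·10.18·0.1531/2.08e-05 = 7.482e+04.
ε/D_h = 5e-05/0.1531 = 0.000327; Haaland gives 1/√f = -1.8 log₁₀[3.16e-05+9.22e-05] = 7.033, so f = 0.02022.
ΔP = f(L/D_h)(ρV²/2) = 0.02022·5.811/0.1531·51.75 = 39.73 Pa.
ΔP = 0.03973 kPa.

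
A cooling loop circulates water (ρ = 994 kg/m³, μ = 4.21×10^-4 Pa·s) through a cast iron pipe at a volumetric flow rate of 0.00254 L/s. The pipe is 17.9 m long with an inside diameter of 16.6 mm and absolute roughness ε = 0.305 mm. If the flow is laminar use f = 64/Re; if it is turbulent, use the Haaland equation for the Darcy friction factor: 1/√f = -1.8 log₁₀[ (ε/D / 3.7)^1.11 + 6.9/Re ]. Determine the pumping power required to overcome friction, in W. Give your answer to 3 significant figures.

P ≈ 2.61×10^-5 W

Q = 0.00254 L/s = 0.00254/1000 = 2.54e-06 m³/s.
Cross-sectional area A = πD²/4 = π(0.0166)²/4 = 0.0002164 m²; mean velocity V = Q/A = 2.54e-06/0.0002164 = 0.01174 m/s.
Reynolds number Re = ρVD/μ = 994 · 0.01174 · 0.0166 / 0.000421 = 460.
Re < 2300 → laminar flow, so f = 64/Re = 64/460 = 0.1391 (the turbulent correlation is not needed).
Darcy-Weisbach: ΔP = f(L/D)(ρV²/2) = 0.1391·(17.9/0.0166)·(994·0.01174²/2) = 0.1391·1078·0.06846 = 10.27 Pa.
Pumping power P = QΔP = 2.54e-06·10.27 = 2.609×10^-5 W = 2.61×10^-5 W.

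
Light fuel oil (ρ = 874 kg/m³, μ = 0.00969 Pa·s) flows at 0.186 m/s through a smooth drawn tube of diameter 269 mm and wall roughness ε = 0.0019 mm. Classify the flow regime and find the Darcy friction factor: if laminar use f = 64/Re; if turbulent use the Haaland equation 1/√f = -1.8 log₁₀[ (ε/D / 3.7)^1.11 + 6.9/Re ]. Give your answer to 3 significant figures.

f ≈ 0.0389

Re = ρVD/μ = 874·0.186·0.269/0.00969 = 4513.
Re > 4000 → turbulent. ε/D = 1.9e-06/0.269 = 7.06e-06; Haaland: 1/√f = -1.8 log₁₀[4.48e-07 + 0.00153] = 5.068, so f = 0.03894.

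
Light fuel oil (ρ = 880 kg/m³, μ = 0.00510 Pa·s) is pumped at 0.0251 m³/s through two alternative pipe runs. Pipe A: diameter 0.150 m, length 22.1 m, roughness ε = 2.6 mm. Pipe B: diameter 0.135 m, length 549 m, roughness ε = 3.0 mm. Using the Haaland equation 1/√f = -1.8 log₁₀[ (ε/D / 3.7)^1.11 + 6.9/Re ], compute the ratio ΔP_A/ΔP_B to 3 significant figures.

ΔP_A/ΔP_B ≈ 0.0218

Pipe A: V = Q/A = 0.0251/0.01767 = 1.42 m/s; Re = 3.676e+04; ε/D = 0.0173; Haaland → f = 0.04727; ΔP_A = f(L/D)(ρV²/2) = 6182 Pa.
Pipe B: V = Q/A = 0.0251/0.01431 = 1.754 m/s; Re = 4.085e+04; ε/D = 0.0222; Haaland → f = 0.05164; ΔP_B = f(L/D)(ρV²/2) = 2.841e+05 Pa.
ΔP_A/ΔP_B = 6182/2.841e+05 = 0.0218.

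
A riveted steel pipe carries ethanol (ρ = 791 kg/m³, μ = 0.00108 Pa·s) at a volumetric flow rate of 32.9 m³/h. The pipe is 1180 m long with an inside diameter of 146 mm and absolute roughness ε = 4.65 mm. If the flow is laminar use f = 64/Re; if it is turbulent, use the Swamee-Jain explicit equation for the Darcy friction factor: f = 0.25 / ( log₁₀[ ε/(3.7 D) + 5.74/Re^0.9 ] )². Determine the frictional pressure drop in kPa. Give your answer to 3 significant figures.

ΔP ≈ 56.6 kPa

Q = 32.9 m³/h = 32.9/3600 = 0.009139 m³/s.
Cross-sectional area A = πD²/4 = π(0.146)²/4 = 0.01674 m²; mean velocity V = Q/A = 0.009139/0.01674 = 0.5459 m/s.
Reynolds number Re = ρVD/μ = 791 · 0.5459 · 0.146 / 0.00108 = 5.837e+04.
Re > 4000 → turbulent. Relative roughness ε/D = 0.00465/0.146 = 0.0318. Swamee-Jain: f = 0.25/(log₁₀[0.0318/3.7 + 5.74/5.837e+04^0.9])² = 0.25/(log₁₀[0.00861 + 0.000295])² = 0.25/(-2.05)² = 0.05946.
Darcy-Weisbach: ΔP = f(L/D)(ρV²/2) = 0.05946·(1180/0.146)·(791·0.5459²/2) = 0.05946·8082·117.9 = 5.664e+04 Pa.
ΔP = 5.664e+04 Pa = 56.6 kPa.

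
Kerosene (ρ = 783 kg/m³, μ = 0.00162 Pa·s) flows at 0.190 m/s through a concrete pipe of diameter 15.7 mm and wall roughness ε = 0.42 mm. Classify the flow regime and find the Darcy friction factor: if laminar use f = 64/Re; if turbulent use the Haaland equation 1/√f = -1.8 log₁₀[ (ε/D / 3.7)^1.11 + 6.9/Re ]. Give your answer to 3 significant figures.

Re = ρVD/μ = 783·0.19·0.0157/0.00162 = 1442.
Re < 2300 → laminar, so f = 64/Re = 0.04439 (roughness is irrelevant in laminar flow).

f ≈ 0.0444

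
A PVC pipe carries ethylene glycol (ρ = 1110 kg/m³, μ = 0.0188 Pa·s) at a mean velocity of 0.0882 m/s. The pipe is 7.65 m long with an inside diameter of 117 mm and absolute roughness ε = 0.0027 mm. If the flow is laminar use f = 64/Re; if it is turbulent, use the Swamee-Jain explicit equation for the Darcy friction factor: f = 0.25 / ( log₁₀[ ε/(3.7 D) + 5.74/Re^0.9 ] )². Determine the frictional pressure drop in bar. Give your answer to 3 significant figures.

ΔP ≈ 2.97×10^-4 bar

Reynolds number Re = ρVD/μ = 1110 · 0.0882 · 0.117 / 0.0188 = 609.3.
Re < 2300 → laminar flow, so f = 64/Re = 64/609.3 = 0.105 (the turbulent correlation is not needed).
Darcy-Weisbach: ΔP = f(L/D)(ρV²/2) = 0.105·(7.65/0.117)·(1110·0.0882²/2) = 0.105·65.38·4.317 = 29.65 Pa.
ΔP = 29.65 Pa = 2.97×10^-4 bar.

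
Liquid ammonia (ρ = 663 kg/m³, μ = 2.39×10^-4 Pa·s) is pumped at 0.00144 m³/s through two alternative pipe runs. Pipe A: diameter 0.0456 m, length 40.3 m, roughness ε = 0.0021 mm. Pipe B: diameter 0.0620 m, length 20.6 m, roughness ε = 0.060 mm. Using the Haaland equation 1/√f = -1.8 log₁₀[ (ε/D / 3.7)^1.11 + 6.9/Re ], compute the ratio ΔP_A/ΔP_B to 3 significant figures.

Pipe A: V = Q/A = 0.00144/0.001633 = 0.8817 m/s; Re = 1.115e+05; ε/D = 4.61e-05; Haaland → f = 0.01763; ΔP_A = f(L/D)(ρV²/2) = 4016 Pa.
Pipe B: V = Q/A = 0.00144/0.003019 = 0.477 m/s; Re = 8.203e+04; ε/D = 0.000968; Haaland → f = 0.02228; ΔP_B = f(L/D)(ρV²/2) = 558.3 Pa.
ΔP_A/ΔP_B = 4016/558.3 = 7.19.

ΔP_A/ΔP_B ≈ 7.19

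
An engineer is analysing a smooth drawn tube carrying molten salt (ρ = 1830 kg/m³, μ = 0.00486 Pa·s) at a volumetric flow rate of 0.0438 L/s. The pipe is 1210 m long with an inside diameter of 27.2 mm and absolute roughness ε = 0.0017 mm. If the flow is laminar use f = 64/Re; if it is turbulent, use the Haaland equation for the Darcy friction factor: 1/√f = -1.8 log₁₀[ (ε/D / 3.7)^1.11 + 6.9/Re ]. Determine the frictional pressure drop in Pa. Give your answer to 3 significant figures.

ΔP ≈ 19200 Pa

Q = 0.0438 L/s = 0.0438/1000 = 4.38e-05 m³/s.
Cross-sectional area A = πD²/4 = π(0.0272)²/4 = 0.0005811 m²; mean velocity V = Q/A = 4.38e-05/0.0005811 = 0.07538 m/s.
Reynolds number Re = ρVD/μ = 1830 · 0.07538 · 0.0272 / 0.00486 = 772.
Re < 2300 → laminar flow, so f = 64/Re = 64/772 = 0.0829 (the turbulent correlation is not needed).
Darcy-Weisbach: ΔP = f(L/D)(ρV²/2) = 0.0829·(1210/0.0272)·(1830·0.07538²/2) = 0.0829·4.449e+04·5.199 = 1.917e+04 Pa.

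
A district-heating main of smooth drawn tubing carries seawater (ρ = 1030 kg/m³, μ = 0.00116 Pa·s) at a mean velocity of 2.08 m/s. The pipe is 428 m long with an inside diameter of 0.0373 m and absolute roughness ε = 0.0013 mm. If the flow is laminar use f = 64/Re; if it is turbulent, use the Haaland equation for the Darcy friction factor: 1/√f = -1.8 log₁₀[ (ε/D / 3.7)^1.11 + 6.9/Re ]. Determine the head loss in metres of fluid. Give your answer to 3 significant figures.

Reynolds number Re = ρVD/μ = 1030 · 2.08 · 0.0373 / 0.00116 = 6.889e+04.
Re > 4000 → turbulent. Relative roughness ε/D = 1.3e-06/0.0373 = 3.49e-05. Haaland: 1/√f = -1.8 log₁₀[(3.49e-05/3.7)^1.11 + 6.9/6.889e+04] = -1.8 log₁₀[2.64e-06 + 0.0001] = 7.178, so f = 0.01941.
Darcy-Weisbach: ΔP = f(L/D)(ρV²/2) = 0.01941·(428/0.0373)·(1030·2.08²/2) = 0.01941·1.147e+04·2228 = 4.961e+05 Pa.
Head loss h_f = ΔP/(ρg) = 4.961e+05/(1030·9.81) = 49.1 m.

h_f ≈ 49.1 m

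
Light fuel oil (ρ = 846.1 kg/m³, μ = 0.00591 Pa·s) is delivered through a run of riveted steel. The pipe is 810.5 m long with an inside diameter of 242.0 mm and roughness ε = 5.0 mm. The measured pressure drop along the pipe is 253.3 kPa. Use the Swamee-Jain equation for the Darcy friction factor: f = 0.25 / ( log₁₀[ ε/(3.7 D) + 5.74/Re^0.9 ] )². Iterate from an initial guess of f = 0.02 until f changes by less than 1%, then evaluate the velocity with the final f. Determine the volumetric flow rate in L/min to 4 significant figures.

Q ≈ 5211 L/min

Rearranging Darcy-Weisbach: V = √(2·ΔP·D/(f·L·ρ)). With ε/D = 0.005/0.242 = 0.0207, iterate starting from f = 0.02:
  f = 0.02 → V = √(2·2.533e+05·0.242/(0.02·810.5·846.1)) = 2.99 m/s; Re = ρVD/μ = 1.036e+05; f → 0.04984
  f = 0.04984 → V = 1.894 m/s; Re = 6.561e+04; f → 0.05014
Converged (Δf/f < 1%). With the final f = 0.05014: V = √(2·2.533e+05·0.242/(0.05014·810.5·846.1)) = 1.888 m/s.
Q = V·A = 1.888·(π/4·0.242²) = 0.08685 m³/s = 5211 L/min.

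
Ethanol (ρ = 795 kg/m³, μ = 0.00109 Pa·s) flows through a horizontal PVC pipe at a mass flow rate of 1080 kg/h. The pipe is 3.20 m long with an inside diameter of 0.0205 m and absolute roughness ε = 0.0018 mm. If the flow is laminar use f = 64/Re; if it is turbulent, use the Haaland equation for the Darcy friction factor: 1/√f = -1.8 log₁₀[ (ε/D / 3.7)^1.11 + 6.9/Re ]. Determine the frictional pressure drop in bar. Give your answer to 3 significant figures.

ṁ = 1080 kg/h = 1080/3600 = 0.3 kg/s.
A = πD²/4 = π(0.0205)²/4 = 0.0003301 m²; mean velocity V = ṁ/(ρA) = 0.3/(795 · 0.0003301) = 1.143 m/s.
Reynolds number Re = ρVD/μ = 795 · 1.143 · 0.0205 / 0.00109 = 1.709e+04.
Re > 4000 → turbulent. Relative roughness ε/D = 1.8e-06/0.0205 = 8.78e-05. Haaland: 1/√f = -1.8 log₁₀[(8.78e-05/3.7)^1.11 + 6.9/1.709e+04] = -1.8 log₁₀[7.36e-06 + 0.000404] = 6.095, so f = 0.02692.
Darcy-Weisbach: ΔP = f(L/D)(ρV²/2) = 0.02692·(3.2/0.0205)·(795·1.143²/2) = 0.02692·156.1·519.6 = 2183 Pa.
ΔP = 2183 Pa = 0.0218 bar.

ΔP ≈ 0.0218 bar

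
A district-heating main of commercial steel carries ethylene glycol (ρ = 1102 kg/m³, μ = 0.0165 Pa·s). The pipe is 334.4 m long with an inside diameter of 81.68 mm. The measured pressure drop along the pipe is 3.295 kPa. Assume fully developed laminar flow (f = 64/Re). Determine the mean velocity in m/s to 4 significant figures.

For laminar flow, f = 64/Re with Re = ρVD/μ, so Darcy-Weisbach reduces to ΔP = 32μLV/D². Solving for V: V = ΔP·D²/(32μL) = 3295·(0.08168)²/(32·0.0165·334.4) = 0.1245 m/s.
Check: Re = ρVD/μ = 1102·0.1245·0.08168/0.0165 = 679.2 < 2300, so the laminar assumption holds.

V ≈ 0.1245 m/s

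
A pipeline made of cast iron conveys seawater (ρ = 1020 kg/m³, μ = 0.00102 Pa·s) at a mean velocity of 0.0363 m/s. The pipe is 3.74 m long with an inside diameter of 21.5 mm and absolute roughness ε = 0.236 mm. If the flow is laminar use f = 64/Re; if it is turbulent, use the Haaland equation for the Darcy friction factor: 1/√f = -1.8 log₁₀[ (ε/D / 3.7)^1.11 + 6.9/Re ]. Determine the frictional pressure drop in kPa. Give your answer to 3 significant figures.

Reynolds number Re = ρVD/μ = 1020 · 0.0363 · 0.0215 / 0.00102 = 780.4.
Re < 2300 → laminar flow, so f = 64/Re = 64/780.4 = 0.082 (the turbulent correlation is not needed).
Darcy-Weisbach: ΔP = f(L/D)(ρV²/2) = 0.082·(3.74/0.0215)·(1020·0.0363²/2) = 0.082·174·0.672 = 9.586 Pa.
ΔP = 9.586 Pa = 0.00959 kPa.

ΔP ≈ 0.00959 kPa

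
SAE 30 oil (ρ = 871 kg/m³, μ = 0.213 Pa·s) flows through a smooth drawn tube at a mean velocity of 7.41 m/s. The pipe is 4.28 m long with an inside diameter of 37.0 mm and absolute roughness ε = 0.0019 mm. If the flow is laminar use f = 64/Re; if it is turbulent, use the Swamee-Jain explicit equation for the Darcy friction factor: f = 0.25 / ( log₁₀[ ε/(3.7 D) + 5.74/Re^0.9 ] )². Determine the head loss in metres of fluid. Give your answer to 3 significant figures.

Reynolds number Re = ρVD/μ = 871 · 7.41 · 0.037 / 0.213 = 1121.
Re < 2300 → laminar flow, so f = 64/Re = 64/1121 = 0.05708 (the turbulent correlation is not needed).
Darcy-Weisbach: ΔP = f(L/D)(ρV²/2) = 0.05708·(4.28/0.037)·(871·7.41²/2) = 0.05708·115.7·2.391e+04 = 1.579e+05 Pa.
Head loss h_f = ΔP/(ρg) = 1.579e+05/(871·9.81) = 18.5 m.

h_f ≈ 18.5 m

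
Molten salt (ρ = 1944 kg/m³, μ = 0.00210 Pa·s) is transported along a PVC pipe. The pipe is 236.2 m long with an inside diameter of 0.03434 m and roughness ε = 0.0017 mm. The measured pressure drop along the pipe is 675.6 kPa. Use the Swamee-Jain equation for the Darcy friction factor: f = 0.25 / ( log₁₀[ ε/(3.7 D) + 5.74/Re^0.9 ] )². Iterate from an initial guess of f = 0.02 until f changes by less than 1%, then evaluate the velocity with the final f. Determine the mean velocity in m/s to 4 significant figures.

V ≈ 2.284 m/s

Rearranging Darcy-Weisbach: V = √(2·ΔP·D/(f·L·ρ)). With ε/D = 1.7e-06/0.03434 = 4.95e-05, iterate starting from f = 0.02:
  f = 0.02 → V = √(2·6.756e+05·0.03434/(0.02·236.2·1944)) = 2.248 m/s; Re = ρVD/μ = 7.146e+04; f → 0.01943
  f = 0.01943 → V = 2.28 m/s; Re = 7.249e+04; f → 0.01938
Converged (Δf/f < 1%). With the final f = 0.01938: V = √(2·6.756e+05·0.03434/(0.01938·236.2·1944)) = 2.284 m/s.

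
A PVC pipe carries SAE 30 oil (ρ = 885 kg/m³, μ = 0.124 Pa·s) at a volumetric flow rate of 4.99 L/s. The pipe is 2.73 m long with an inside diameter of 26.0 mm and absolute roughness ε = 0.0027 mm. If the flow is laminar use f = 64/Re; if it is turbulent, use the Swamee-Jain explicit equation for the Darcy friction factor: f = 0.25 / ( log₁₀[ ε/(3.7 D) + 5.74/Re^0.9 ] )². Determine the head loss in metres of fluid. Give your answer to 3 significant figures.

Q = 4.99 L/s = 4.99/1000 = 0.00499 m³/s.
Cross-sectional area A = πD²/4 = π(0.026)²/4 = 0.0005309 m²; mean velocity V = Q/A = 0.00499/0.0005309 = 9.399 m/s.
Reynolds number Re = ρVD/μ = 885 · 9.399 · 0.026 / 0.124 = 1744.
Re < 2300 → laminar flow, so f = 64/Re = 64/1744 = 0.0367 (the turbulent correlation is not needed).
Darcy-Weisbach: ΔP = f(L/D)(ρV²/2) = 0.0367·(2.73/0.026)·(885·9.399²/2) = 0.0367·105·3.909e+04 = 1.506e+05 Pa.
Head loss h_f = ΔP/(ρg) = 1.506e+05/(885·9.81) = 17.3 m.

h_f ≈ 17.3 m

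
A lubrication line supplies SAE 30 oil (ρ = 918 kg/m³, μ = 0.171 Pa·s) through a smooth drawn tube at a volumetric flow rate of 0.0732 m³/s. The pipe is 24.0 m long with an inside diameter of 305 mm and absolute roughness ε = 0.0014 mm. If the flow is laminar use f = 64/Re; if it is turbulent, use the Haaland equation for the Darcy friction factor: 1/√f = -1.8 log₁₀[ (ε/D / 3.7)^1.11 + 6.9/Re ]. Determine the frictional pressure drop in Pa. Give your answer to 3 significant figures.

Cross-sectional area A = πD²/4 = π(0.305)²/4 = 0.07306 m²; mean velocity V = Q/A = 0.0732/0.07306 = 1.002 m/s.
Reynolds number Re = ρVD/μ = 918 · 1.002 · 0.305 / 0.171 = 1640.
Re < 2300 → laminar flow, so f = 64/Re = 64/1640 = 0.03901 (the turbulent correlation is not needed).
Darcy-Weisbach: ΔP = f(L/D)(ρV²/2) = 0.03901·(24/0.305)·(918·1.002²/2) = 0.03901·78.69·460.7 = 1414 Pa.

ΔP ≈ 1410 Pa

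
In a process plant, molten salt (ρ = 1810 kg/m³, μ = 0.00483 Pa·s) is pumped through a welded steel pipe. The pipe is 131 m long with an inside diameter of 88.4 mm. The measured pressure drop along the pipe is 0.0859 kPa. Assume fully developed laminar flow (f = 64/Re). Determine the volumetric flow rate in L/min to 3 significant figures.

For laminar flow, f = 64/Re with Re = ρVD/μ, so Darcy-Weisbach reduces to ΔP = 32μLV/D². Solving for V: V = ΔP·D²/(32μL) = 85.9·(0.0884)²/(32·0.00483·131) = 0.03315 m/s.
Check: Re = ρVD/μ = 1810·0.03315·0.0884/0.00483 = 1098 < 2300, so the laminar assumption holds.
Q = V·A = 0.03315·(π/4·0.0884²) = 0.0002035 m³/s = 12.2 L/min.

Q ≈ 12.2 L/min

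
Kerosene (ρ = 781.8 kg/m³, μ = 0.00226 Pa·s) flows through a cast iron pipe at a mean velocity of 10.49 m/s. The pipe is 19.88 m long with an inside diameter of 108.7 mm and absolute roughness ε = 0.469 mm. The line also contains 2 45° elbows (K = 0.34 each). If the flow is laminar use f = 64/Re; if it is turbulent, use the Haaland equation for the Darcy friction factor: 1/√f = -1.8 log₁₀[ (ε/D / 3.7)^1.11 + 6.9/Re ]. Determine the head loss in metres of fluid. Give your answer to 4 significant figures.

Reynolds number Re = ρVD/μ = 781.8 · 10.49 · 0.1087 / 0.00226 = 3.945e+05.
Re > 4000 → turbulent. Relative roughness ε/D = 0.000469/0.1087 = 0.00431. Haaland: 1/√f = -1.8 log₁₀[(0.00431/3.7)^1.11 + 6.9/3.945e+05] = -1.8 log₁₀[0.000555 + 1.75e-05] = 5.836, so f = 0.02936.
Total minor-loss coefficient ΣK = 2·0.34 = 0.68.
ΔP = [f·L/D + ΣK]·(ρV²/2) = [0.02936·19.88/0.1087 + 0.68]·(781.8·10.49²/2) = [5.369 + 0.68]·4.301e+04 = 2.602e+05 Pa.
Head loss h_f = ΔP/(ρg) = 2.602e+05/(781.8·9.81) = 33.93 m.

h_f ≈ 33.93 m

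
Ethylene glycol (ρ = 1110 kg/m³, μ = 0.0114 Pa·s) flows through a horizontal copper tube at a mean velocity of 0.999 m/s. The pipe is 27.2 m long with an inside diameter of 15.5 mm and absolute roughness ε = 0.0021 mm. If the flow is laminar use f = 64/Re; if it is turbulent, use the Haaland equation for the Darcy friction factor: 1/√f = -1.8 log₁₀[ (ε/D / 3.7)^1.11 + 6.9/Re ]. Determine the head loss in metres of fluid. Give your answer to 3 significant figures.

Reynolds number Re = ρVD/μ = 1110 · 0.999 · 0.0155 / 0.0114 = 1508.
Re < 2300 → laminar flow, so f = 64/Re = 64/1508 = 0.04245 (the turbulent correlation is not needed).
Darcy-Weisbach: ΔP = f(L/D)(ρV²/2) = 0.04245·(27.2/0.0155)·(1110·0.999²/2) = 0.04245·1755·553.9 = 4.126e+04 Pa.
Head loss h_f = ΔP/(ρg) = 4.126e+04/(1110·9.81) = 3.79 m.

h_f ≈ 3.79 m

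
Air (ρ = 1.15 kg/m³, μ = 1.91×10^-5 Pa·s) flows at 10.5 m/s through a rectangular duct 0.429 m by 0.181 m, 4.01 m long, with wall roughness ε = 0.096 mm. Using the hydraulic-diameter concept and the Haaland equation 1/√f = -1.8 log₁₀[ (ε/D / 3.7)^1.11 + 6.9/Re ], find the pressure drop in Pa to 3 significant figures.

ΔP ≈ 18.4 Pa

Hydraulic diameter D_h = 4A/P = 4·(0.429·0.181)/(2·(0.429+0.181)) = 0.3106/1.22 = 0.2546 m.
Re = ρVD_h/μ = 1.15·10.5·0.2546/1.91e-05 = 1.609e+05.
ε/D_h = 9.6e-05/0.2546 = 0.000377; Haaland gives 1/√f = -1.8 log₁₀[3.71e-05+4.29e-05] = 7.375, so f = 0.01839.
ΔP = f(L/D_h)(ρV²/2) = 0.01839·4.01/0.2546·63.39 = 18.36 Pa.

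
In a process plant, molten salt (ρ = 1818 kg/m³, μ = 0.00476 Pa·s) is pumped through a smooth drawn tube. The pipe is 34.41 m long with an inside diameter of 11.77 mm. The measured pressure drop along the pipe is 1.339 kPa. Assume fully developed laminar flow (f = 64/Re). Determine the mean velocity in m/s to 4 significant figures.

For laminar flow, f = 64/Re with Re = ρVD/μ, so Darcy-Weisbach reduces to ΔP = 32μLV/D². Solving for V: V = ΔP·D²/(32μL) = 1339·(0.01177)²/(32·0.00476·34.41) = 0.03539 m/s.
Check: Re = ρVD/μ = 1818·0.03539·0.01177/0.00476 = 159.1 < 2300, so the laminar assumption holds.

V ≈ 0.03539 m/s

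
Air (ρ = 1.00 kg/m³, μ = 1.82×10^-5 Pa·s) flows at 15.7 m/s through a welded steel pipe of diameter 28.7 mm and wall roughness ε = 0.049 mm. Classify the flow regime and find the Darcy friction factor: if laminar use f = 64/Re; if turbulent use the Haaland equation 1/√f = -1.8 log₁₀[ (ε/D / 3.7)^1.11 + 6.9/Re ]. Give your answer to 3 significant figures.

f ≈ 0.0280

Re = ρVD/μ = 1·15.7·0.0287/1.82e-05 = 2.476e+04.
Re > 4000 → turbulent. ε/D = 4.9e-05/0.0287 = 0.00171; Haaland: 1/√f = -1.8 log₁₀[0.000198 + 0.000279] = 5.979, so f = 0.02798.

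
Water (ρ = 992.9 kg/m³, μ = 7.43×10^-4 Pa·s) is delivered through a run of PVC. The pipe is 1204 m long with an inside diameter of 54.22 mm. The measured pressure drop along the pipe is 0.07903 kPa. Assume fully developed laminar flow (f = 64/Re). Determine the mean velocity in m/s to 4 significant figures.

For laminar flow, f = 64/Re with Re = ρVD/μ, so Darcy-Weisbach reduces to ΔP = 32μLV/D². Solving for V: V = ΔP·D²/(32μL) = 79.03·(0.05422)²/(32·0.000743·1204) = 0.008116 m/s.
Check: Re = ρVD/μ = 992.9·0.008116·0.05422/0.000743 = 588.1 < 2300, so the laminar assumption holds.

V ≈ 0.008116 m/s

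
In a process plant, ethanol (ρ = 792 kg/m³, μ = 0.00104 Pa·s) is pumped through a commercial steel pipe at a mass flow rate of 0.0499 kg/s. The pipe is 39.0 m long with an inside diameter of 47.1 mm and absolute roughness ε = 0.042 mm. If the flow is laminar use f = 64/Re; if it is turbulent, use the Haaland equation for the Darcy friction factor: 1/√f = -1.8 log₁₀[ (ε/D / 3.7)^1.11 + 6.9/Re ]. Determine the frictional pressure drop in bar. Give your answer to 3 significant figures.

A = πD²/4 = π(0.0471)²/4 = 0.001742 m²; mean velocity V = ṁ/(ρA) = 0.0499/(792 · 0.001742) = 0.03616 m/s.
Reynolds number Re = ρVD/μ = 792 · 0.03616 · 0.0471 / 0.00104 = 1297.
Re < 2300 → laminar flow, so f = 64/Re = 64/1297 = 0.04934 (the turbulent correlation is not needed).
Darcy-Weisbach: ΔP = f(L/D)(ρV²/2) = 0.04934·(39/0.0471)·(792·0.03616²/2) = 0.04934·828·0.5178 = 21.16 Pa.
ΔP = 21.16 Pa = 2.12×10^-4 bar.

ΔP ≈ 2.12×10^-4 bar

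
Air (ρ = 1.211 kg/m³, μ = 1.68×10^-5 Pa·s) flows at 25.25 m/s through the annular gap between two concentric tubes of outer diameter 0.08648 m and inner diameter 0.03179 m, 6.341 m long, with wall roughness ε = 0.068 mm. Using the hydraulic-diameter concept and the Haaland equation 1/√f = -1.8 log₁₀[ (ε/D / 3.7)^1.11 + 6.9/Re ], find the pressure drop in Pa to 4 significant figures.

Hydraulic diameter D_h = 4A/P = D_o - D_i = 0.08648 - 0.03179 = 0.05469 m.
Re = ρVD_h/μ = 1.211·25.25·0.05469/1.68e-05 = 9.954e+04.
ε/D_h = 6.8e-05/0.05469 = 0.00124; Haaland gives 1/√f = -1.8 log₁₀[0.000139+6.93e-05] = 6.625, so f = 0.02279.
ΔP = f(L/D_h)(ρV²/2) = 0.02279·6.341/0.05469·386 = 1020 Pa.

ΔP ≈ 1020 Pa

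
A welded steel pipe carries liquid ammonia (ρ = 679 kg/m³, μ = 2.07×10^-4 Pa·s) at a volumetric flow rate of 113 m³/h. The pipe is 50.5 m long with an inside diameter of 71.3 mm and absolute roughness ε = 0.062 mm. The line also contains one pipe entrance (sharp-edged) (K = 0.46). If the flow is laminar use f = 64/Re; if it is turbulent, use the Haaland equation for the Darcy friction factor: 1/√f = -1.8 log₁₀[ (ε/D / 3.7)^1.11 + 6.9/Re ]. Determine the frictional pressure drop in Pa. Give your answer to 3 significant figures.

Q = 113 m³/h = 113/3600 = 0.03139 m³/s.
Cross-sectional area A = πD²/4 = π(0.0713)²/4 = 0.003993 m²; mean velocity V = Q/A = 0.03139/0.003993 = 7.862 m/s.
Reynolds number Re = ρVD/μ = 679 · 7.862 · 0.0713 / 0.000207 = 1.839e+06.
Re > 4000 → turbulent. Relative roughness ε/D = 6.2e-05/0.0713 = 0.00087. Haaland: 1/√f = -1.8 log₁₀[(0.00087/3.7)^1.11 + 6.9/1.839e+06] = -1.8 log₁₀[9.37e-05 + 3.75e-06] = 7.22, so f = 0.01918.
Total minor-loss coefficient ΣK = 1·0.46 = 0.46.
ΔP = [f·L/D + ΣK]·(ρV²/2) = [0.01918·50.5/0.0713 + 0.46]·(679·7.862²/2) = [13.59 + 0.46]·2.098e+04 = 2.948e+05 Pa.

ΔP ≈ 295000 Pa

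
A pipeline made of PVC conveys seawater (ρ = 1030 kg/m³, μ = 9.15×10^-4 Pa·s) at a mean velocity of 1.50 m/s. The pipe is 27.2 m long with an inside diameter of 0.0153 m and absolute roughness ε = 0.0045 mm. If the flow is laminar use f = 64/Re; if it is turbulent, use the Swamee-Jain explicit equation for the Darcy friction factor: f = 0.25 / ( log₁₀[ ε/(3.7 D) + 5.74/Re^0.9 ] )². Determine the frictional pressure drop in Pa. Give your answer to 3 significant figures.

Reynolds number Re = ρVD/μ = 1030 · 1.5 · 0.0153 / 0.000915 = 2.583e+04.
Re > 4000 → turbulent. Relative roughness ε/D = 4.5e-06/0.0153 = 0.000294. Swamee-Jain: f = 0.25/(log₁₀[0.000294/3.7 + 5.74/2.583e+04^0.9])² = 0.25/(log₁₀[7.95e-05 + 0.000614])² = 0.25/(-3.159)² = 0.02505.
Darcy-Weisbach: ΔP = f(L/D)(ρV²/2) = 0.02505·(27.2/0.0153)·(1030·1.5²/2) = 0.02505·1778·1159 = 5.16e+04 Pa.

ΔP ≈ 51600 Pa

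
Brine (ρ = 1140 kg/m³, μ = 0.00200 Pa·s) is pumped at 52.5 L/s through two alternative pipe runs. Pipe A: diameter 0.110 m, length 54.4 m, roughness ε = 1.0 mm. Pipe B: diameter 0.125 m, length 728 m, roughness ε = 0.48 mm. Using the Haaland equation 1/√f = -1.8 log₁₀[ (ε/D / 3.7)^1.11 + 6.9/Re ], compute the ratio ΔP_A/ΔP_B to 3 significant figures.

Pipe A: V = Q/A = 0.0525/0.009503 = 5.524 m/s; Re = 3.464e+05; ε/D = 0.00909; Haaland → f = 0.03696; ΔP_A = f(L/D)(ρV²/2) = 3.179e+05 Pa.
Pipe B: V = Q/A = 0.0525/0.01227 = 4.278 m/s; Re = 3.048e+05; ε/D = 0.00384; Haaland → f = 0.02847; ΔP_B = f(L/D)(ρV²/2) = 1.73e+06 Pa.
ΔP_A/ΔP_B = 3.179e+05/1.73e+06 = 0.184.

ΔP_A/ΔP_B ≈ 0.184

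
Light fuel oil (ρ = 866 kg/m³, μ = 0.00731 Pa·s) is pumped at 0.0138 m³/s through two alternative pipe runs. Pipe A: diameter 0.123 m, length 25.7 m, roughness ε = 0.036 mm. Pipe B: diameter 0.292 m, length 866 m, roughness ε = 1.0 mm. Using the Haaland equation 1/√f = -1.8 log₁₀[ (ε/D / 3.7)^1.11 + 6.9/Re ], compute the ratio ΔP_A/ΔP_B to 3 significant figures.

ΔP_A/ΔP_B ≈ 1.61

Pipe A: V = Q/A = 0.0138/0.01188 = 1.161 m/s; Re = 1.692e+04; ε/D = 0.000293; Haaland → f = 0.02733; ΔP_A = f(L/D)(ρV²/2) = 3335 Pa.
Pipe B: V = Q/A = 0.0138/0.06697 = 0.2061 m/s; Re = 7129; ε/D = 0.00342; Haaland → f = 0.03787; ΔP_B = f(L/D)(ρV²/2) = 2065 Pa.
ΔP_A/ΔP_B = 3335/2065 = 1.61.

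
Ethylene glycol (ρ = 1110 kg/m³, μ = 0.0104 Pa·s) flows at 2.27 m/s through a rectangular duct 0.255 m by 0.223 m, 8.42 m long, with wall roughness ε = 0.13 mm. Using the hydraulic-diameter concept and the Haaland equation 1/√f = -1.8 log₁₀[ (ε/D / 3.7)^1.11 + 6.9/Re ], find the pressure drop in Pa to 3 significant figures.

Hydraulic diameter D_h = 4A/P = 4·(0.255·0.223)/(2·(0.255+0.223)) = 0.2275/0.956 = 0.2379 m.
Re = ρVD_h/μ = 1110·2.27·0.2379/0.0104 = 5.765e+04.
ε/D_h = 0.00013/0.2379 = 0.000546; Haaland gives 1/√f = -1.8 log₁₀[5.6e-05+0.00012] = 6.76, so f = 0.02189.
ΔP = f(L/D_h)(ρV²/2) = 0.02189·8.42/0.2379·2860 = 2215 Pa.

ΔP ≈ 2210 Pa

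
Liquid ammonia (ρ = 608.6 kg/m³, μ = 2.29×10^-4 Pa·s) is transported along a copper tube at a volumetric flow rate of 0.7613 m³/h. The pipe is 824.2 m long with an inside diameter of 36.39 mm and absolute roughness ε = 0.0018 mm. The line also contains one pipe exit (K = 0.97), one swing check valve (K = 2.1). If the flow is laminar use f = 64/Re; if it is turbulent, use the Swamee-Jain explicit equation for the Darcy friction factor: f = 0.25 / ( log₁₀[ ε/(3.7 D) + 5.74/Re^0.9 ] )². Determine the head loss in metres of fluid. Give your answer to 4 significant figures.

h_f ≈ 1.250 m

Q = 0.7613 m³/h = 0.7613/3600 = 0.0002115 m³/s.
Cross-sectional area A = πD²/4 = π(0.03639)²/4 = 0.00104 m²; mean velocity V = Q/A = 0.0002115/0.00104 = 0.2033 m/s.
Reynolds number Re = ρVD/μ = 608.6 · 0.2033 · 0.03639 / 0.000229 = 1.966e+04.
Re > 4000 → turbulent. Relative roughness ε/D = 1.8e-06/0.03639 = 4.95e-05. Swamee-Jain: f = 0.25/(log₁₀[4.95e-05/3.7 + 5.74/1.966e+04^0.9])² = 0.25/(log₁₀[1.34e-05 + 0.000785])² = 0.25/(-3.098)² = 0.02605.
Total minor-loss coefficient ΣK = 1·0.97 + 1·2.1 = 3.07.
ΔP = [f·L/D + ΣK]·(ρV²/2) = [0.02605·824.2/0.03639 + 3.07]·(608.6·0.2033²/2) = [589.9 + 3.07]·12.58 = 7460 Pa.
Head loss h_f = ΔP/(ρg) = 7460/(608.6·9.81) = 1.250 m.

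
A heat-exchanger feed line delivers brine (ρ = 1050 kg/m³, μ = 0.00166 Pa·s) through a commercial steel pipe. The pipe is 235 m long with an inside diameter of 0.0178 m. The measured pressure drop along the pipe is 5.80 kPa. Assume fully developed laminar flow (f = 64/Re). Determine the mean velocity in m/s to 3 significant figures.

V ≈ 0.147 m/s

For laminar flow, f = 64/Re with Re = ρVD/μ, so Darcy-Weisbach reduces to ΔP = 32μLV/D². Solving for V: V = ΔP·D²/(32μL) = 5800·(0.0178)²/(32·0.00166·235) = 0.1472 m/s.
Check: Re = ρVD/μ = 1050·0.1472·0.0178/0.00166 = 1657 < 2300, so the laminar assumption holds.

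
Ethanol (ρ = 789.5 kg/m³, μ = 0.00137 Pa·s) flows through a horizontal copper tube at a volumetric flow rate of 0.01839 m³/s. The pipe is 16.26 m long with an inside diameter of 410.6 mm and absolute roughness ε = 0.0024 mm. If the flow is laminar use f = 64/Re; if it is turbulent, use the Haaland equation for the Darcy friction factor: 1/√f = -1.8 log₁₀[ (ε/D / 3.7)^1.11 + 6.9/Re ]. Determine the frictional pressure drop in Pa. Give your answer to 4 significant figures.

ΔP ≈ 6.883 Pa

Cross-sectional area A = πD²/4 = π(0.4106)²/4 = 0.1324 m²; mean velocity V = Q/A = 0.01839/0.1324 = 0.1389 m/s.
Reynolds number Re = ρVD/μ = 789.5 · 0.1389 · 0.4106 / 0.00137 = 3.286e+04.
Re > 4000 → turbulent. Relative roughness ε/D = 2.4e-06/0.4106 = 5.85e-06. Haaland: 1/√f = -1.8 log₁₀[(5.85e-06/3.7)^1.11 + 6.9/3.286e+04] = -1.8 log₁₀[3.63e-07 + 0.00021] = 6.619, so f = 0.02283.
Darcy-Weisbach: ΔP = f(L/D)(ρV²/2) = 0.02283·(16.26/0.4106)·(789.5·0.1389²/2) = 0.02283·39.6·7.614 = 6.883 Pa.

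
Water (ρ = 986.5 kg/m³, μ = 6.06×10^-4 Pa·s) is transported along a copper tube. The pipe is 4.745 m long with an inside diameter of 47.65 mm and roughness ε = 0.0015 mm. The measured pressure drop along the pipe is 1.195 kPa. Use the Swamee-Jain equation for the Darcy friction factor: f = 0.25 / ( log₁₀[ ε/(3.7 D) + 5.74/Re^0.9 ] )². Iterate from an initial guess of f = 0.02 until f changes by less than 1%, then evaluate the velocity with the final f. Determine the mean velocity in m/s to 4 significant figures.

Rearranging Darcy-Weisbach: V = √(2·ΔP·D/(f·L·ρ)). With ε/D = 1.5e-06/0.04765 = 3.15e-05, iterate starting from f = 0.02:
  f = 0.02 → V = √(2·1195·0.04765/(0.02·4.745·986.5)) = 1.103 m/s; Re = ρVD/μ = 8.555e+04; f → 0.01863
  f = 0.01863 → V = 1.143 m/s; Re = 8.863e+04; f → 0.0185
Converged (Δf/f < 1%). With the final f = 0.0185: V = √(2·1195·0.04765/(0.0185·4.745·986.5)) = 1.147 m/s.

V ≈ 1.147 m/s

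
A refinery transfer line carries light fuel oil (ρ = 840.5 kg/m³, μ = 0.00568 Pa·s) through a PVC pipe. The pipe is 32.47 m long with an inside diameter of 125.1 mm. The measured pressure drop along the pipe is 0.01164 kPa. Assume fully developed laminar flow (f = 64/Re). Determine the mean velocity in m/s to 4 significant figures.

For laminar flow, f = 64/Re with Re = ρVD/μ, so Darcy-Weisbach reduces to ΔP = 32μLV/D². Solving for V: V = ΔP·D²/(32μL) = 11.64·(0.1251)²/(32·0.00568·32.47) = 0.03087 m/s.
Check: Re = ρVD/μ = 840.5·0.03087·0.1251/0.00568 = 571.4 < 2300, so the laminar assumption holds.

V ≈ 0.03087 m/s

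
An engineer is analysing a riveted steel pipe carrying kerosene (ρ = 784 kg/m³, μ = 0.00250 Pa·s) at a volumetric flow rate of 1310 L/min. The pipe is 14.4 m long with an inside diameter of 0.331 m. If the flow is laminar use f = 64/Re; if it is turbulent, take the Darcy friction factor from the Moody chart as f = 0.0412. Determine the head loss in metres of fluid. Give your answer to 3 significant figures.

Q = 1310 L/min = 1310/60000 = 0.02183 m³/s.
Cross-sectional area A = πD²/4 = π(0.331)²/4 = 0.08605 m²; mean velocity V = Q/A = 0.02183/0.08605 = 0.2537 m/s.
Reynolds number Re = ρVD/μ = 784 · 0.2537 · 0.331 / 0.0025 = 2.634e+04.
Re > 4000 → turbulent; use the Moody-chart value f = 0.0412.
Darcy-Weisbach: ΔP = f(L/D)(ρV²/2) = 0.0412·(14.4/0.331)·(784·0.2537²/2) = 0.0412·43.5·25.24 = 45.23 Pa.
Head loss h_f = ΔP/(ρg) = 45.23/(784·9.81) = 0.00588 m.

h_f ≈ 0.00588 m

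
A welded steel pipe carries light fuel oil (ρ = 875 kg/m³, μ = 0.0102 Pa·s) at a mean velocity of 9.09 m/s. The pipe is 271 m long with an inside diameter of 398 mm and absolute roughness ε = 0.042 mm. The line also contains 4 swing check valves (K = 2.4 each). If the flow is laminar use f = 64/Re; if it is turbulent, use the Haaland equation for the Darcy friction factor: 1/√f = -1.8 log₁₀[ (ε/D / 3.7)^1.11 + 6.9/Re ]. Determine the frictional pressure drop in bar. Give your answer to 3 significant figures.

Reynolds number Re = ρVD/μ = 875 · 9.09 · 0.398 / 0.0102 = 3.104e+05.
Re > 4000 → turbulent. Relative roughness ε/D = 4.2e-05/0.398 = 0.000106. Haaland: 1/√f = -1.8 log₁₀[(0.000106/3.7)^1.11 + 6.9/3.104e+05] = -1.8 log₁₀[9.02e-06 + 2.22e-05] = 8.109, so f = 0.01521.
Total minor-loss coefficient ΣK = 4·2.4 = 9.6.
ΔP = [f·L/D + ΣK]·(ρV²/2) = [0.01521·271/0.398 + 9.6]·(875·9.09²/2) = [10.35 + 9.6]·3.615e+04 = 7.214e+05 Pa.
ΔP = 7.214e+05 Pa = 7.21 bar.

ΔP ≈ 7.21 bar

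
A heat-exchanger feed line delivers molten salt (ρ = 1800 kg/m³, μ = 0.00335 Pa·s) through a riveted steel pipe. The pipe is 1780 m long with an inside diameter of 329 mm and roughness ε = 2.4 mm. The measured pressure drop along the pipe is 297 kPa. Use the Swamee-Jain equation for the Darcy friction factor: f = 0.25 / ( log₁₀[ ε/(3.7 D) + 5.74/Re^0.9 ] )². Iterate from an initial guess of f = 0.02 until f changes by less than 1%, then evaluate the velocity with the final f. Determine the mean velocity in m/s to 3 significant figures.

Rearranging Darcy-Weisbach: V = √(2·ΔP·D/(f·L·ρ)). With ε/D = 0.0024/0.329 = 0.00729, iterate starting from f = 0.02:
  f = 0.02 → V = √(2·2.97e+05·0.329/(0.02·1780·1800)) = 1.746 m/s; Re = ρVD/μ = 3.087e+05; f → 0.03453
  f = 0.03453 → V = 1.329 m/s; Re = 2.35e+05; f → 0.03463
Converged (Δf/f < 1%). With the final f = 0.03463: V = √(2·2.97e+05·0.329/(0.03463·1780·1800)) = 1.327 m/s.

V ≈ 1.33 m/s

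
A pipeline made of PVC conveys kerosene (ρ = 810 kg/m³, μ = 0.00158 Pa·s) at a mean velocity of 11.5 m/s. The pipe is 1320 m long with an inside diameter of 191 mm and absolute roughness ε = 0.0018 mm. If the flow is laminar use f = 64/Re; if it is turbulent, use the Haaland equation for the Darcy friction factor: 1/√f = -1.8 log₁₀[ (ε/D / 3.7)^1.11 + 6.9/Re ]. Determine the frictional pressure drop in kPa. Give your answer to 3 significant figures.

ΔP ≈ 4270 kPa

Reynolds number Re = ρVD/μ = 810 · 11.5 · 0.191 / 0.00158 = 1.126e+06.
Re > 4000 → turbulent. Relative roughness ε/D = 1.8e-06/0.191 = 9.42e-06. Haaland: 1/√f = -1.8 log₁₀[(9.42e-06/3.7)^1.11 + 6.9/1.126e+06] = -1.8 log₁₀[6.18e-07 + 6.13e-06] = 9.308, so f = 0.01154.
Darcy-Weisbach: ΔP = f(L/D)(ρV²/2) = 0.01154·(1320/0.191)·(810·11.5²/2) = 0.01154·6911·5.356e+04 = 4.273e+06 Pa.
ΔP = 4.273e+06 Pa = 4270 kPa.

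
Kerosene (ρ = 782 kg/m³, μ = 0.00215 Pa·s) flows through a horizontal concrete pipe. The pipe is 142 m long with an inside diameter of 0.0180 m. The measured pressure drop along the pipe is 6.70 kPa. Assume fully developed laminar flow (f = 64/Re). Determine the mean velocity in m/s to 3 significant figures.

V ≈ 0.222 m/s

For laminar flow, f = 64/Re with Re = ρVD/μ, so Darcy-Weisbach reduces to ΔP = 32μLV/D². Solving for V: V = ΔP·D²/(32μL) = 6700·(0.018)²/(32·0.00215·142) = 0.2222 m/s.
Check: Re = ρVD/μ = 782·0.2222·0.018/0.00215 = 1455 < 2300, so the laminar assumption holds.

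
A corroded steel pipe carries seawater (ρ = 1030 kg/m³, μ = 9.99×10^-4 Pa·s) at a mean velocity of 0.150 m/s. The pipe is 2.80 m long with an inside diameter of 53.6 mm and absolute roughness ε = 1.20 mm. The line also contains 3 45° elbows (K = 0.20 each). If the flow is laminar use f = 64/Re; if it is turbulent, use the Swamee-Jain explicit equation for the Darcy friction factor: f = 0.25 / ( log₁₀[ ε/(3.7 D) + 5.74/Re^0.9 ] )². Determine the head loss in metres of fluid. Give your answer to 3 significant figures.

Reynolds number Re = ρVD/μ = 1030 · 0.15 · 0.0536 / 0.000999 = 8289.
Re > 4000 → turbulent. Relative roughness ε/D = 0.0012/0.0536 = 0.0224. Swamee-Jain: f = 0.25/(log₁₀[0.0224/3.7 + 5.74/8289^0.9])² = 0.25/(log₁₀[0.00605 + 0.00171])² = 0.25/(-2.11)² = 0.05614.
Total minor-loss coefficient ΣK = 3·0.2 = 0.6.
ΔP = [f·L/D + ΣK]·(ρV²/2) = [0.05614·2.8/0.0536 + 0.6]·(1030·0.15²/2) = [2.933 + 0.6]·11.59 = 40.93 Pa.
Head loss h_f = ΔP/(ρg) = 40.93/(1030·9.81) = 0.00405 m.

h_f ≈ 0.00405 m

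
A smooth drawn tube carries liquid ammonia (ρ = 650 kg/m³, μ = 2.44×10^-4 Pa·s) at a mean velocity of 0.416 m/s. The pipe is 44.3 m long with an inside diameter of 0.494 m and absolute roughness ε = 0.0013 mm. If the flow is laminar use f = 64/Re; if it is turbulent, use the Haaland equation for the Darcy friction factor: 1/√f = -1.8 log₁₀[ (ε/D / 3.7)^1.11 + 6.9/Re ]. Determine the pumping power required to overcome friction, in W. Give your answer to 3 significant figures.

Reynolds number Re = ρVD/μ = 650 · 0.416 · 0.494 / 0.000244 = 5.474e+05.
Re > 4000 → turbulent. Relative roughness ε/D = 1.3e-06/0.494 = 2.63e-06. Haaland: 1/√f = -1.8 log₁₀[(2.63e-06/3.7)^1.11 + 6.9/5.474e+05] = -1.8 log₁₀[1.5e-07 + 1.26e-05] = 8.81, so f = 0.01288.
Darcy-Weisbach: ΔP = f(L/D)(ρV²/2) = 0.01288·(44.3/0.494)·(650·0.416²/2) = 0.01288·89.68·56.24 = 64.98 Pa.
Q = V·A = 0.416·0.1917 = 0.07973 m³/s.
Pumping power P = QΔP = 0.07973·64.98 = 5.181 W = 5.18 W.

P ≈ 5.18 W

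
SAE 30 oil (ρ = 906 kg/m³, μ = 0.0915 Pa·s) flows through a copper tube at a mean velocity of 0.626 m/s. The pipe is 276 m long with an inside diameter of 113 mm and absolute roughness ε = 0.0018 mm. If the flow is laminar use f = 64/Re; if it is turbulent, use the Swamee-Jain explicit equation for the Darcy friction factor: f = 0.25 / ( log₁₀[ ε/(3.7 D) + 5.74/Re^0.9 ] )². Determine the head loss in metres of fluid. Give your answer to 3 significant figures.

Reynolds number Re = ρVD/μ = 906 · 0.626 · 0.113 / 0.0915 = 700.4.
Re < 2300 → laminar flow, so f = 64/Re = 64/700.4 = 0.09137 (the turbulent correlation is not needed).
Darcy-Weisbach: ΔP = f(L/D)(ρV²/2) = 0.09137·(276/0.113)·(906·0.626²/2) = 0.09137·2442·177.5 = 3.962e+04 Pa.
Head loss h_f = ΔP/(ρg) = 3.962e+04/(906·9.81) = 4.46 m.

h_f ≈ 4.46 m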